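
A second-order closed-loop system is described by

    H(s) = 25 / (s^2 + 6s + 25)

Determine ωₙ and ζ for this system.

ωₙ = 5 rad/s, ζ = 0.6

Compare the denominator to the standard form s^2 + 2ζωₙs + ωₙ².
ωₙ² = 25, so ωₙ = 5 rad/s.
2ζωₙ = 6, so ζ = 6/(2·5) = 0.6.
With ζ = 0.6 the response is underdamped.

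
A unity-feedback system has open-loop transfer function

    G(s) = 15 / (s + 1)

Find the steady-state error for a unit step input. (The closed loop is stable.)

G(s) has no poles at the origin.
This is a Type 0 system. Kp = lim_{s→0} G(s) = 15/1.
e_ss = 1/(1 + Kp) = 1/(1 + 15) = 1/16 ≈ 0.06250.

e_ss = 0.06250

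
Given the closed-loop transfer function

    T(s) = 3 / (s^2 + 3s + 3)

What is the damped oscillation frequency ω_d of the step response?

ω_d ≈ 0.8660 rad/s

Comparing s^2 + 3s + 3 to s^2 + 2ζωₙs + ωₙ²: ωₙ = √3 ≈ 1.732 rad/s and ζ = 3/(2·√3) ≈ 0.8660.
ζωₙ = 3/2 = 1.5, so ω_d = ωₙ√(1−ζ²) = √(ωₙ² − (ζωₙ)²) = √(3 − 1.5²) = √0.75 ≈ 0.8660 rad/s.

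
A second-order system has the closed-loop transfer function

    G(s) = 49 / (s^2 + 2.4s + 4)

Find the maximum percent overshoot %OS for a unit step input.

%OS ≈ 9.48%

Comparing s^2 + 2.4s + 4 to s^2 + 2ζωₙs + ωₙ²: ωₙ = 2 rad/s and ζ = 2.4/(2·2) = 0.6.
%OS = 100·exp(−πζ/√(1−ζ²)) = 100·exp(−π·0.6/√(1−0.6²)) ≈ 9.48%.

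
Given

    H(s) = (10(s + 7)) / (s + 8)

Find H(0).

H(0) = 35/4 ≈ 8.750

At s = 0 each factor (s + a) contributes a and each (s^2 + bs + c) contributes c.
H(0) = 10·(7) / ((8)) = 70/8 = 35/4.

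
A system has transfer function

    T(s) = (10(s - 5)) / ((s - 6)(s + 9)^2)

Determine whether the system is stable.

unstable

The poles can be read from the denominator factors: s = 6, -9, -9.
Since the pole(s) at s = 6 lie in the right half-plane, the system is unstable.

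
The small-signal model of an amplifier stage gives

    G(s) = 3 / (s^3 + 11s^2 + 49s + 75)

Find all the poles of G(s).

The poles are the roots of the denominator s^3 + 11s^2 + 49s + 75 = 0.
Trying s = -3: the polynomial evaluates to 0, so (s + 3) is a factor.
Dividing out leaves s^2 + 8s + 25 = 0.
The quadratic formula then gives s = -4 ± 3j.

s = -4 ± 3j, -3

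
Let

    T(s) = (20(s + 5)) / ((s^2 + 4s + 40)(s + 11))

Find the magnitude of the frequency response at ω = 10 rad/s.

|T(j10)| ≈ 0.2086

Substitute s = j10: numerator = 100 + j200, denominator = -1060 - j160.
|T(j10)| = |100 + j200| / |-1060 - j160| = 223.61 / 1072.0 ≈ 0.2086.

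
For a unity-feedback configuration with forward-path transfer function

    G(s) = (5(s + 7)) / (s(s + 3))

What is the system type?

The denominator has 1 factor of s at the origin (free integrator), so this is a Type 1 system.

Type 1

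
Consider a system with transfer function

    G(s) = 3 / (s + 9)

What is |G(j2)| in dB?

Substitute s = j2: numerator = 3, denominator = 9 + j2.
|G(j2)| = |3| / |9 + j2| = 3 / 9.2195 ≈ 0.3254.
In decibels: 20·log₁₀(0.3254) ≈ -9.75 dB.

|G(j2)|_dB ≈ -9.75 dB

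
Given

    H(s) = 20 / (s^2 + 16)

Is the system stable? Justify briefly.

marginally stable

The denominator s^2 + 16 factors as (s^2 + 16), giving poles at s = ±4j.
Since the simple pole(s) at s = 4j, -4j lie on the jω-axis with none in the right half-plane, the system is marginally stable.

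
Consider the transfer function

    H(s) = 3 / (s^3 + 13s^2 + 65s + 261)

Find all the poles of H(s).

s = -9, -2 ± 5j

The poles are the roots of the denominator s^3 + 13s^2 + 65s + 261 = 0.
Trying s = -9: the polynomial evaluates to 0, so (s + 9) is a factor.
Dividing out leaves s^2 + 4s + 29 = 0.
The quadratic formula then gives s = -2 ± 5j.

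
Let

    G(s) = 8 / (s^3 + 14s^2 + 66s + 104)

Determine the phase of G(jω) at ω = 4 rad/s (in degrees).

∠G(j4) ≈ -121.0°

At s = j4: numerator = 8, denominator = -120 + j200.
∠G = ∠num − ∠den = 0° − (120.96°) = -121.0°.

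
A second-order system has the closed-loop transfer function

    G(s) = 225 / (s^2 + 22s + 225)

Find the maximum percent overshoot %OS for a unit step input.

Comparing s^2 + 22s + 225 to s^2 + 2ζωₙs + ωₙ²: ωₙ = 15 rad/s and ζ = 22/(2·15) ≈ 0.7333.
%OS = 100·exp(−πζ/√(1−ζ²)) = 100·exp(−π·0.7333/√(1−0.7333²)) ≈ 3.38%.

%OS ≈ 3.38%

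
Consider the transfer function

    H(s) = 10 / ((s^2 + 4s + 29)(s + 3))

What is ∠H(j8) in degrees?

∠H(j8) ≈ 153.0°

At s = j8: numerator = 10, denominator = -361 - j184.
∠H = ∠num − ∠den = 0° − (-152.99°) = 153.0°.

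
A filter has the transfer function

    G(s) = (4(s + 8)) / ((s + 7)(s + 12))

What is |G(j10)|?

Substitute s = j10: numerator = 32 + j40, denominator = -16 + j190.
|G(j10)| = |32 + j40| / |-16 + j190| = 51.225 / 190.67 ≈ 0.2687.

|G(j10)| ≈ 0.2687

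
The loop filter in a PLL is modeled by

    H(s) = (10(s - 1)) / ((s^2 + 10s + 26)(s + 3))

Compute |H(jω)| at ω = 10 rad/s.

|H(j10)| ≈ 0.07738

Substitute s = j10: numerator = -10 + j100, denominator = -1222 - j440.
|H(j10)| = |-10 + j100| / |-1222 - j440| = 100.50 / 1298.8 ≈ 0.07738.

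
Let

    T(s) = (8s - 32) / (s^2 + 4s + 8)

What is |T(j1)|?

Substitute s = j1: numerator = -32 + j8, denominator = 7 + j4.
|T(j1)| = |-32 + j8| / |7 + j4| = 32.985 / 8.0623 ≈ 4.091.

|T(j1)| ≈ 4.091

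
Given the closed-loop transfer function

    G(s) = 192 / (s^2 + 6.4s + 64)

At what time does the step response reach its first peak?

Comparing s^2 + 6.4s + 64 to s^2 + 2ζωₙs + ωₙ²: ωₙ = 8 rad/s and ζ = 6.4/(2·8) = 0.4.
ζωₙ = 6.4/2 = 3.2, so ω_d = ωₙ√(1−ζ²) = √(ωₙ² − (ζωₙ)²) = √(64 − 3.2²) = √53.76 ≈ 7.332 rad/s.
t_p = π/ω_d = π/7.332 ≈ 0.4285 s.

t_p ≈ 0.4285 s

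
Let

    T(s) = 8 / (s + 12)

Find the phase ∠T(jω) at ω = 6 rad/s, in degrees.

∠T(j6) ≈ -26.57°

At s = j6: numerator = 8, denominator = 12 + j6.
∠T = ∠num − ∠den = 0° − (26.565°) = -26.57°.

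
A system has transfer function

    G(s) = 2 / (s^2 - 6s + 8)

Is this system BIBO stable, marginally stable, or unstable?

The denominator s^2 - 6s + 8 factors as (s - 2)(s - 4), giving poles at s = 2, 4.
Since the pole(s) at s = 2, 4 lie in the right half-plane, the system is unstable.

unstable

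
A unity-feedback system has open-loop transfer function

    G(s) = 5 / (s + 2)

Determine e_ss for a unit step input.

G(s) has no poles at the origin.
This is a Type 0 system. Kp = lim_{s→0} G(s) = 5/2.
e_ss = 1/(1 + Kp) = 1/(1 + 5/2) = 2/7 ≈ 0.2857.

e_ss = 0.2857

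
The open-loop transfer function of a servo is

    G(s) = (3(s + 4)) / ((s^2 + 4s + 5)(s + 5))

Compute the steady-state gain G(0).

G(0) = 12/25 ≈ 0.4800

At s = 0 each factor (s + a) contributes a and each (s^2 + bs + c) contributes c.
G(0) = 3·(4) / ((5) · (5)) = 12/25 = 12/25.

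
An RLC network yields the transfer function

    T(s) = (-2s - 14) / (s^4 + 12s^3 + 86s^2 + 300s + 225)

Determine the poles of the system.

The poles are the roots of the denominator s^4 + 12s^3 + 86s^2 + 300s + 225 = 0.
Trying s = -1: the polynomial evaluates to 0, so (s + 1) is a factor.
Dividing out leaves s^3 + 11s^2 + 75s + 225 = 0.
This factors further as (s + 5)(s^2 + 6s + 45) = 0.

s = -1, -5, -3 ± 6j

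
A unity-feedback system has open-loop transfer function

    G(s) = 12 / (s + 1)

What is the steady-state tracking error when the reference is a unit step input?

G(s) has no poles at the origin.
This is a Type 0 system. Kp = lim_{s→0} G(s) = 12/1.
e_ss = 1/(1 + Kp) = 1/(1 + 12) = 1/13 ≈ 0.07692.

e_ss = 0.07692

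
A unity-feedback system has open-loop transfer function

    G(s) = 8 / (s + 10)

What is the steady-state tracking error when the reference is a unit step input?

e_ss = 0.5556

G(s) has no poles at the origin.
This is a Type 0 system. Kp = lim_{s→0} G(s) = 8/10 = 4/5.
e_ss = 1/(1 + Kp) = 1/(1 + 4/5) = 5/9 ≈ 0.5556.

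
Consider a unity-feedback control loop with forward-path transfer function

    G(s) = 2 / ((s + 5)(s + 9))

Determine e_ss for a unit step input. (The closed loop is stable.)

e_ss = 0.9574

G(s) has no poles at the origin.
This is a Type 0 system. Kp = lim_{s→0} G(s) = 2/45.
e_ss = 1/(1 + Kp) = 1/(1 + 2/45) = 45/47 ≈ 0.9574.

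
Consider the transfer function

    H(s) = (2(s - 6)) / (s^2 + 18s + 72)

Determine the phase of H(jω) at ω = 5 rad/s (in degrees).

∠H(j5) ≈ 77.77°

At s = j5: numerator = -12 + j10, denominator = 47 + j90.
∠H = ∠num − ∠den = 140.19° − (62.425°) = 77.77°.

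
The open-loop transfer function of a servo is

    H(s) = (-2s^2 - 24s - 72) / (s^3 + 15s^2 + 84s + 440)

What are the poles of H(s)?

s = -2 + 6j, -2 - 6j, -11

The poles are the roots of the denominator s^3 + 15s^2 + 84s + 440 = 0.
Trying s = -11: the polynomial evaluates to 0, so (s + 11) is a factor.
Dividing out leaves s^2 + 4s + 40 = 0.
The quadratic formula then gives s = -2 ± 6j.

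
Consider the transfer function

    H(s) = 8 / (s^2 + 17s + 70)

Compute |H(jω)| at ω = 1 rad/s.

Substitute s = j1: numerator = 8, denominator = 69 + j17.
|H(j1)| = |8| / |69 + j17| = 8 / 71.063 ≈ 0.1126.

|H(j1)| ≈ 0.1126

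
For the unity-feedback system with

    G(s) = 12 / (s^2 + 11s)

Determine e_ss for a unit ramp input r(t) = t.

G(s) has one pole at the origin.
This is a Type 1 system. Kv = lim_{s→0} s·G(s) = 12/11.
e_ss = 1/Kv = 1/(12/11) = 11/12 ≈ 0.9167.

e_ss = 0.9167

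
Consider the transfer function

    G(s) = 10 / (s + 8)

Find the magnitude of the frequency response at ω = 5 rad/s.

Substitute s = j5: numerator = 10, denominator = 8 + j5.
|G(j5)| = |10| / |8 + j5| = 10 / 9.4340 ≈ 1.060.

|G(j5)| ≈ 1.060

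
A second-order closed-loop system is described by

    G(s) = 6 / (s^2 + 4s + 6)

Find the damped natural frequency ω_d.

ω_d ≈ 1.414 rad/s

Comparing s^2 + 4s + 6 to s^2 + 2ζωₙs + ωₙ²: ωₙ = √6 ≈ 2.449 rad/s and ζ = 4/(2·√6) ≈ 0.8165.
ζωₙ = 4/2 = 2, so ω_d = ωₙ√(1−ζ²) = √(ωₙ² − (ζωₙ)²) = √(6 − 2²) = √2 ≈ 1.414 rad/s.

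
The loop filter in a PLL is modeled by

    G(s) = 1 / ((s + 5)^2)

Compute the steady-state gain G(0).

G(0) = 1/25 ≈ 0.04000

At s = 0 each factor (s + a) contributes a and each (s^2 + bs + c) contributes c.
G(0) = 1·1 / ((5) · (5)) = 1/25 = 1/25.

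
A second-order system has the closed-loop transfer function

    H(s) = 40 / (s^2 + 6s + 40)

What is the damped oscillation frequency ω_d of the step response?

Comparing s^2 + 6s + 40 to s^2 + 2ζωₙs + ωₙ²: ωₙ = √40 ≈ 6.325 rad/s and ζ = 6/(2·√40) ≈ 0.4743.
ζωₙ = 6/2 = 3, so ω_d = ωₙ√(1−ζ²) = √(ωₙ² − (ζωₙ)²) = √(40 − 3²) = √31 ≈ 5.568 rad/s.

ω_d ≈ 5.568 rad/s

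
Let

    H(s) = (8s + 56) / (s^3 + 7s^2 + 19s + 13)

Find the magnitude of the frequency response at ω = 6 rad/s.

|H(j6)| ≈ 0.2838

Substitute s = j6: numerator = 56 + j48, denominator = -239 - j102.
|H(j6)| = |56 + j48| / |-239 - j102| = 73.756 / 259.86 ≈ 0.2838.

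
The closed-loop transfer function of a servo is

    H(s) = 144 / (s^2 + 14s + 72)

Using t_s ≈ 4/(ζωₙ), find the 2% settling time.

Comparing s^2 + 14s + 72 to s^2 + 2ζωₙs + ωₙ²: ωₙ = √72 ≈ 8.485 rad/s and ζ = 14/(2·√72) ≈ 0.8250.
ζωₙ = 14/2 = 7, so t_s ≈ 4/(ζωₙ) = 4/7 ≈ 0.5714 s.

t_s ≈ 0.5714 s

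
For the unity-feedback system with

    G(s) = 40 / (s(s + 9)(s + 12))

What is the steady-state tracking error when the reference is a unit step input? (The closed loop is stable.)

G(s) has one pole at the origin.
This is a Type 1 system; for a step input the steady-state error is zero.

e_ss = 0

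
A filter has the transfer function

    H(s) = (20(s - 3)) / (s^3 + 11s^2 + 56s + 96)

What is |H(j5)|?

|H(j5)| ≈ 0.4925

Substitute s = j5: numerator = -60 + j100, denominator = -179 + j155.
|H(j5)| = |-60 + j100| / |-179 + j155| = 116.62 / 236.78 ≈ 0.4925.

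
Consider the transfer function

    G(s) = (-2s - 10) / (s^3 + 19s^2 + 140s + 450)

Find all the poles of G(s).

s = -9, -5 + 5j, -5 - 5j

The poles are the roots of the denominator s^3 + 19s^2 + 140s + 450 = 0.
Trying s = -9: the polynomial evaluates to 0, so (s + 9) is a factor.
Dividing out leaves s^2 + 10s + 50 = 0.
The quadratic formula then gives s = -5 ± 5j.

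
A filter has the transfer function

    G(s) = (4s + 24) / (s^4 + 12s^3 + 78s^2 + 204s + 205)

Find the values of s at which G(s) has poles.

s = -2 ± j, -4 ± 5j

The poles are the roots of the denominator s^4 + 12s^3 + 78s^2 + 204s + 205 = 0.
No real roots exist; factor into two real quadratics: (s^2 + 4s + 5)(s^2 + 8s + 41) = 0.
Each quadratic gives a conjugate pair via the quadratic formula.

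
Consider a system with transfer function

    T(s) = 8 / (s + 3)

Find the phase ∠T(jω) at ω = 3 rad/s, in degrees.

At s = j3: numerator = 8, denominator = 3 + j3.
∠T = ∠num − ∠den = 0° − (45°) = -45°.

∠T(j3) ≈ -45°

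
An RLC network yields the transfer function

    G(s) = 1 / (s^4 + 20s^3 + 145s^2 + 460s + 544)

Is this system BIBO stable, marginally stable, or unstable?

stable

The denominator s^4 + 20s^3 + 145s^2 + 460s + 544 factors as (s + 8)(s^2 + 8s + 17)(s + 4), giving poles at s = -8, -4 + j, -4 - j, -4.
Since all poles lie strictly in the left half-plane, the system is stable.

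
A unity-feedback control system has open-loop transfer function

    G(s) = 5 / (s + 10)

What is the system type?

The denominator has no factor of s at the origin — no free integrator — so this is a Type 0 system.

Type 0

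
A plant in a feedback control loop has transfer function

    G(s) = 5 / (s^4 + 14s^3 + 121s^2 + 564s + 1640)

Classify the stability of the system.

The denominator s^4 + 14s^3 + 121s^2 + 564s + 1640 factors as (s^2 + 10s + 41)(s^2 + 4s + 40), giving poles at s = -5 ± 4j, -2 ± 6j.
Since all poles lie strictly in the left half-plane, the system is stable.

stable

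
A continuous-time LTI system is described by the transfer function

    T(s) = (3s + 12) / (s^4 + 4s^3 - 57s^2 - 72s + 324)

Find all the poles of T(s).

The poles are the roots of the denominator s^4 + 4s^3 - 57s^2 - 72s + 324 = 0.
Trying s = 2: the polynomial evaluates to 0, so (s - 2) is a factor.
Dividing out leaves s^3 + 6s^2 - 45s - 162 = 0.
This factors further as (s - 6)(s + 3)(s + 9) = 0.

s = 2, 6, -3, -9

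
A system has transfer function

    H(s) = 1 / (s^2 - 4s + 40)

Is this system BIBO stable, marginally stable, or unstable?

unstable

The poles can be read from the denominator factors: s = 2 + 6j, 2 - 6j.
Since the pole(s) at s = 2 ± 6j lie in the right half-plane, the system is unstable.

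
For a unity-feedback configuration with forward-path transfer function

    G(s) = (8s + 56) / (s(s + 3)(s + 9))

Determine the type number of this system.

Type 1

The denominator has 1 factor of s at the origin (free integrator), so this is a Type 1 system.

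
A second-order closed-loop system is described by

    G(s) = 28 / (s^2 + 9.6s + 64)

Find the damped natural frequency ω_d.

Comparing s^2 + 9.6s + 64 to s^2 + 2ζωₙs + ωₙ²: ωₙ = 8 rad/s and ζ = 9.6/(2·8) = 0.6.
ζωₙ = 9.6/2 = 4.8, so ω_d = ωₙ√(1−ζ²) = √(ωₙ² − (ζωₙ)²) = √(64 − 4.8²) = √40.96 = 6.400 rad/s.

ω_d = 6.400 rad/s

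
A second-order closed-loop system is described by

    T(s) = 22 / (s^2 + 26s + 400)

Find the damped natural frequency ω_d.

Comparing s^2 + 26s + 400 to s^2 + 2ζωₙs + ωₙ²: ωₙ = 20 rad/s and ζ = 26/(2·20) = 0.65.
ζωₙ = 26/2 = 13, so ω_d = ωₙ√(1−ζ²) = √(ωₙ² − (ζωₙ)²) = √(400 − 13²) = √231 ≈ 15.20 rad/s.

ω_d ≈ 15.20 rad/s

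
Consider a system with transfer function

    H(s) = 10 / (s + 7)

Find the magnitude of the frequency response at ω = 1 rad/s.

|H(j1)| ≈ 1.414

Substitute s = j1: numerator = 10, denominator = 7 + j1.
|H(j1)| = |10| / |7 + j1| = 10 / 7.0711 ≈ 1.414.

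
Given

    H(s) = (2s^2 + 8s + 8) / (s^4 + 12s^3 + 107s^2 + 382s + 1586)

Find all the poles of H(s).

s = -1 + 5j, -1 - 5j, -5 + 6j, -5 - 6j

The poles are the roots of the denominator s^4 + 12s^3 + 107s^2 + 382s + 1586 = 0.
No real roots exist; factor into two real quadratics: (s^2 + 2s + 26)(s^2 + 10s + 61) = 0.
Each quadratic gives a conjugate pair via the quadratic formula.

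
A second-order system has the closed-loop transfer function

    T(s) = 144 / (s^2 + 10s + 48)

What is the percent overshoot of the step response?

%OS ≈ 3.78%

Comparing s^2 + 10s + 48 to s^2 + 2ζωₙs + ωₙ²: ωₙ = √48 ≈ 6.928 rad/s and ζ = 10/(2·√48) ≈ 0.7217.
%OS = 100·exp(−πζ/√(1−ζ²)) = 100·exp(−π·0.7217/√(1−0.7217²)) ≈ 3.78%.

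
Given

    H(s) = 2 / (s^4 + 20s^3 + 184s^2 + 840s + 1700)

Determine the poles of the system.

The poles are the roots of the denominator s^4 + 20s^3 + 184s^2 + 840s + 1700 = 0.
No real roots exist; factor into two real quadratics: (s^2 + 10s + 50)(s^2 + 10s + 34) = 0.
Each quadratic gives a conjugate pair via the quadratic formula.

s = -5 + 5j, -5 - 5j, -5 + 3j, -5 - 3j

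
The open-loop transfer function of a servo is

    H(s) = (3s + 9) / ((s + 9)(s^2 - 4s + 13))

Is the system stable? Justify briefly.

unstable

The poles can be read from the denominator factors: s = -9, 2 ± 3j.
Since the pole(s) at s = 2 + 3j, 2 - 3j lie in the right half-plane, the system is unstable.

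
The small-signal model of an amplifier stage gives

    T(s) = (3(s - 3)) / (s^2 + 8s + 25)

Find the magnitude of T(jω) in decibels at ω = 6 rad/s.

Substitute s = j6: numerator = -9 + j18, denominator = -11 + j48.
|T(j6)| = |-9 + j18| / |-11 + j48| = 20.125 / 49.244 ≈ 0.4087.
In decibels: 20·log₁₀(0.4087) ≈ -7.77 dB.

|T(j6)|_dB ≈ -7.77 dB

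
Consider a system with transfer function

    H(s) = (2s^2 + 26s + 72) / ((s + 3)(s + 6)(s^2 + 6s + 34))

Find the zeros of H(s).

Set the numerator to zero: 2s^2 + 26s + 72 = 0, i.e. 2·(s^2 + 13s + 36) = 0.
Factoring: (s + 9)(s + 4) = 0.

s = -9, -4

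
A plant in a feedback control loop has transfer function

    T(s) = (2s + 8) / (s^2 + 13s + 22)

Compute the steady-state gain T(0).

Set s = 0: T(0) = (8) / (22) = 4/11.

T(0) = 4/11 ≈ 0.3636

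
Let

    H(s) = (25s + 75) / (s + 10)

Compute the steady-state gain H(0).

Set s = 0: H(0) = (75) / (10) = 15/2.

H(0) = 15/2 ≈ 7.500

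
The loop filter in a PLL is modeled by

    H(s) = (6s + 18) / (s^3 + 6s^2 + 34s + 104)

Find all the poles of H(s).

s = -1 ± 5j, -4

The poles are the roots of the denominator s^3 + 6s^2 + 34s + 104 = 0.
Trying s = -4: the polynomial evaluates to 0, so (s + 4) is a factor.
Dividing out leaves s^2 + 2s + 26 = 0.
The quadratic formula then gives s = -1 ± 5j.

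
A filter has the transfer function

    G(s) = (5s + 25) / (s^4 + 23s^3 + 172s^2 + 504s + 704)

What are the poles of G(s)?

s = -2 + 2j, -2 - 2j, -8, -11

The poles are the roots of the denominator s^4 + 23s^3 + 172s^2 + 504s + 704 = 0.
Trying s = -8: the polynomial evaluates to 0, so (s + 8) is a factor.
Dividing out leaves s^3 + 15s^2 + 52s + 88 = 0.
This factors further as (s^2 + 4s + 8)(s + 11) = 0.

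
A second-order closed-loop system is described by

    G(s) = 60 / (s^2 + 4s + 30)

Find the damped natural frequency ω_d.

ω_d ≈ 5.099 rad/s

Comparing s^2 + 4s + 30 to s^2 + 2ζωₙs + ωₙ²: ωₙ = √30 ≈ 5.477 rad/s and ζ = 4/(2·√30) ≈ 0.3651.
ζωₙ = 4/2 = 2, so ω_d = ωₙ√(1−ζ²) = √(ωₙ² − (ζωₙ)²) = √(30 − 2²) = √26 ≈ 5.099 rad/s.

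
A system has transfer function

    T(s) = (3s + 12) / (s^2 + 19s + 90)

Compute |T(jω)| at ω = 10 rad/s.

|T(j10)| ≈ 0.1698

Substitute s = j10: numerator = 12 + j30, denominator = -10 + j190.
|T(j10)| = |12 + j30| / |-10 + j190| = 32.311 / 190.26 ≈ 0.1698.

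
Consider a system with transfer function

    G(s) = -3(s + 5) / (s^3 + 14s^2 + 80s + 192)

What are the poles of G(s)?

s = -4 ± 4j, -6

The poles are the roots of the denominator s^3 + 14s^2 + 80s + 192 = 0.
Trying s = -6: the polynomial evaluates to 0, so (s + 6) is a factor.
Dividing out leaves s^2 + 8s + 32 = 0.
The quadratic formula then gives s = -4 ± 4j.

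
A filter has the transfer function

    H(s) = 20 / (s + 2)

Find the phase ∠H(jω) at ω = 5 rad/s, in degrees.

At s = j5: numerator = 20, denominator = 2 + j5.
∠H = ∠num − ∠den = 0° − (68.199°) = -68.20°.

∠H(j5) ≈ -68.20°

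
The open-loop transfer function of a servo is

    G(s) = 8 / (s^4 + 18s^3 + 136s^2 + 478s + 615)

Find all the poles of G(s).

s = -5 + 4j, -5 - 4j, -5, -3

The poles are the roots of the denominator s^4 + 18s^3 + 136s^2 + 478s + 615 = 0.
Trying s = -5: the polynomial evaluates to 0, so (s + 5) is a factor.
Dividing out leaves s^3 + 13s^2 + 71s + 123 = 0.
This factors further as (s^2 + 10s + 41)(s + 3) = 0.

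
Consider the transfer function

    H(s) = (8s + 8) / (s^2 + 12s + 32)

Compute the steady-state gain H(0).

H(0) = 1/4 ≈ 0.2500

Set s = 0: H(0) = (8) / (32) = 1/4.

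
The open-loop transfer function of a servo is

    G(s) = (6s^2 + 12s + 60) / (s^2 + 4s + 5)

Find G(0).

Set s = 0: G(0) = (60) / (5) = 12.

G(0) = 12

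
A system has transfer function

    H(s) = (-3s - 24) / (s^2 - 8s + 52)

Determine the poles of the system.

s = 4 ± 6j

The poles are the roots of the denominator s^2 - 8s + 52 = 0.
Using the quadratic formula: s = (8 ± √(-144))/2 = 4 ± 6j.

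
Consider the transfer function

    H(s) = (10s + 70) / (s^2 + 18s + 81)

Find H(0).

Set s = 0: H(0) = (70) / (81) = 70/81.

H(0) = 70/81 ≈ 0.8642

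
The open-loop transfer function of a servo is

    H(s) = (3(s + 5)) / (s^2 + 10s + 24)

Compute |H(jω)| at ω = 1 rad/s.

Substitute s = j1: numerator = 15 + j3, denominator = 23 + j10.
|H(j1)| = |15 + j3| / |23 + j10| = 15.297 / 25.080 ≈ 0.6099.

|H(j1)| ≈ 0.6099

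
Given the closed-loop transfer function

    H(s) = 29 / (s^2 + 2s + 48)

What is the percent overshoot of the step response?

%OS ≈ 63.2%

Comparing s^2 + 2s + 48 to s^2 + 2ζωₙs + ωₙ²: ωₙ = √48 ≈ 6.928 rad/s and ζ = 2/(2·√48) ≈ 0.1443.
%OS = 100·exp(−πζ/√(1−ζ²)) = 100·exp(−π·0.1443/√(1−0.1443²)) ≈ 63.2%.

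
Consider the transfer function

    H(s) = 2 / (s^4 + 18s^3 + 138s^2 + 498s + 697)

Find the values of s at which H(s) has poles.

The poles are the roots of the denominator s^4 + 18s^3 + 138s^2 + 498s + 697 = 0.
No real roots exist; factor into two real quadratics: (s^2 + 10s + 41)(s^2 + 8s + 17) = 0.
Each quadratic gives a conjugate pair via the quadratic formula.

s = -5 + 4j, -5 - 4j, -4 + j, -4 - j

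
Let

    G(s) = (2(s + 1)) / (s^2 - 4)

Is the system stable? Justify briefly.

unstable

The denominator s^2 - 4 factors as (s - 2)(s + 2), giving poles at s = 2, -2.
Since the pole(s) at s = 2 lie in the right half-plane, the system is unstable.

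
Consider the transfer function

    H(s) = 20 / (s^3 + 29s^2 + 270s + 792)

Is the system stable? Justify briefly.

stable

The denominator s^3 + 29s^2 + 270s + 792 factors as (s + 11)(s + 12)(s + 6), giving poles at s = -11, -12, -6.
Since all poles lie strictly in the left half-plane, the system is stable.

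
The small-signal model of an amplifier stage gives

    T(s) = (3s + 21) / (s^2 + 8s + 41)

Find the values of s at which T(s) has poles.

s = -4 ± 5j

The poles are the roots of the denominator s^2 + 8s + 41 = 0.
Using the quadratic formula: s = (-8 ± √(-100))/2 = -4 ± 5j.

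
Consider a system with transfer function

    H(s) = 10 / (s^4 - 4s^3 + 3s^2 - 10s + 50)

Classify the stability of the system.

unstable

The denominator s^4 - 4s^3 + 3s^2 - 10s + 50 factors as (s^2 + 2s + 5)(s^2 - 6s + 10), giving poles at s = -1 ± 2j, 3 ± j.
Since the pole(s) at s = 3 ± j lie in the right half-plane, the system is unstable.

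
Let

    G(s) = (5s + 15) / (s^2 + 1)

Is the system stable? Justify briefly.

The denominator s^2 + 1 factors as (s^2 + 1), giving poles at s = j, -j.
Since the simple pole(s) at s = ±j lie on the jω-axis with none in the right half-plane, the system is marginally stable.

marginally stable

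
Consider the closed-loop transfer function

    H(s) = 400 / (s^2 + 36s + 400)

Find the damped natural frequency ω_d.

ω_d ≈ 8.718 rad/s

Comparing s^2 + 36s + 400 to s^2 + 2ζωₙs + ωₙ²: ωₙ = 20 rad/s and ζ = 36/(2·20) = 0.9.
ζωₙ = 36/2 = 18, so ω_d = ωₙ√(1−ζ²) = √(ωₙ² − (ζωₙ)²) = √(400 − 18²) = √76 ≈ 8.718 rad/s.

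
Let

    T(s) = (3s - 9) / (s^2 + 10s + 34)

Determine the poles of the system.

s = -5 ± 3j

The poles are the roots of the denominator s^2 + 10s + 34 = 0.
Using the quadratic formula: s = (-10 ± √(-36))/2 = -5 ± 3j.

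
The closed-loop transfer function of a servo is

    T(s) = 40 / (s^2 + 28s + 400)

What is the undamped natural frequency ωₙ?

ωₙ = 20 rad/s

Compare the denominator to the standard form s^2 + 2ζωₙs + ωₙ².
ωₙ² = 400, so ωₙ = 20 rad/s.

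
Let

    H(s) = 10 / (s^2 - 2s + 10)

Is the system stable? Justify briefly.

The denominator s^2 - 2s + 10 factors as (s^2 - 2s + 10), giving poles at s = 1 + 3j, 1 - 3j.
Since the pole(s) at s = 1 ± 3j lie in the right half-plane, the system is unstable.

unstable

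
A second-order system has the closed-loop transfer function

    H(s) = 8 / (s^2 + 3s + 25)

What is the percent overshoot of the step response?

Comparing s^2 + 3s + 25 to s^2 + 2ζωₙs + ωₙ²: ωₙ = 5 rad/s and ζ = 3/(2·5) = 0.3.
%OS = 100·exp(−πζ/√(1−ζ²)) = 100·exp(−π·0.3/√(1−0.3²)) ≈ 37.2%.

%OS ≈ 37.2%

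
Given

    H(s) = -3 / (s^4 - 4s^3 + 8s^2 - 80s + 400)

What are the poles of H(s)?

s = 4 + 2j, 4 - 2j, -2 + 4j, -2 - 4j

The poles are the roots of the denominator s^4 - 4s^3 + 8s^2 - 80s + 400 = 0.
No real roots exist; factor into two real quadratics: (s^2 - 8s + 20)(s^2 + 4s + 20) = 0.
Each quadratic gives a conjugate pair via the quadratic formula.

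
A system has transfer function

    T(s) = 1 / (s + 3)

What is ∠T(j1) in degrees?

At s = j1: numerator = 1, denominator = 3 + j1.
∠T = ∠num − ∠den = 0° − (18.435°) = -18.43°.

∠T(j1) ≈ -18.43°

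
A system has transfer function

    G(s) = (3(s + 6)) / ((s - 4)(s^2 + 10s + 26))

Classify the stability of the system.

unstable

The poles can be read from the denominator factors: s = 4, -5 + j, -5 - j.
Since the pole(s) at s = 4 lie in the right half-plane, the system is unstable.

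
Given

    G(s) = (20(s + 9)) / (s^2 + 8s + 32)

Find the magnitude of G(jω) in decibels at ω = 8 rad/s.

|G(j8)|_dB ≈ 10.5 dB

Substitute s = j8: numerator = 180 + j160, denominator = -32 + j64.
|G(j8)| = |180 + j160| / |-32 + j64| = 240.83 / 71.554 ≈ 3.366.
In decibels: 20·log₁₀(3.366) ≈ 10.5 dB.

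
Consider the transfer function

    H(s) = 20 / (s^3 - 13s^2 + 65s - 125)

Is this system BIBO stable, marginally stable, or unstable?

The denominator s^3 - 13s^2 + 65s - 125 factors as (s^2 - 8s + 25)(s - 5), giving poles at s = 4 ± 3j, 5.
Since the pole(s) at s = 4 ± 3j, 5 lie in the right half-plane, the system is unstable.

unstable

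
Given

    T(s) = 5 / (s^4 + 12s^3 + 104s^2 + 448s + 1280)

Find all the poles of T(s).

The poles are the roots of the denominator s^4 + 12s^3 + 104s^2 + 448s + 1280 = 0.
No real roots exist; factor into two real quadratics: (s^2 + 8s + 32)(s^2 + 4s + 40) = 0.
Each quadratic gives a conjugate pair via the quadratic formula.

s = -4 + 4j, -4 - 4j, -2 + 6j, -2 - 6j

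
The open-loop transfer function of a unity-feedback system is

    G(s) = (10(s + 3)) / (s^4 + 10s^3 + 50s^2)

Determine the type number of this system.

The denominator has 2 factors of s at the origin (free integrators), so this is a Type 2 system.

Type 2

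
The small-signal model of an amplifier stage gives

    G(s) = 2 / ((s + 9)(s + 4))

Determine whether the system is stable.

The poles can be read from the denominator factors: s = -9, -4.
Since all poles lie strictly in the left half-plane, the system is stable.

stable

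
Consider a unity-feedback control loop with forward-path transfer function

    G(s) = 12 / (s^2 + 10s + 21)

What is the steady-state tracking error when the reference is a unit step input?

e_ss = 0.6364

G(s) has no poles at the origin.
This is a Type 0 system. Kp = lim_{s→0} G(s) = 12/21 = 4/7.
e_ss = 1/(1 + Kp) = 1/(1 + 4/7) = 7/11 ≈ 0.6364.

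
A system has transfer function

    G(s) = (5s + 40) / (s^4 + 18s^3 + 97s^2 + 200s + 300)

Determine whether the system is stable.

The denominator s^4 + 18s^3 + 97s^2 + 200s + 300 factors as (s^2 + 2s + 5)(s + 10)(s + 6), giving poles at s = -1 ± 2j, -10, -6.
Since all poles lie strictly in the left half-plane, the system is stable.

stable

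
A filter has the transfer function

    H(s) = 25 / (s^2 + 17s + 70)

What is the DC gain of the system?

H(0) = 5/14 ≈ 0.3571

Set s = 0: H(0) = (25) / (70) = 5/14.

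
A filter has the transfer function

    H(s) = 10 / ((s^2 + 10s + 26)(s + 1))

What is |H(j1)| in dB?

|H(j1)|_dB ≈ -11.6 dB

Substitute s = j1: numerator = 10, denominator = 15 + j35.
|H(j1)| = |10| / |15 + j35| = 10 / 38.079 ≈ 0.2626.
In decibels: 20·log₁₀(0.2626) ≈ -11.6 dB.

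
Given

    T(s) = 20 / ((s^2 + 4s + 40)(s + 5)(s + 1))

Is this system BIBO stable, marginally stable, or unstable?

stable

The poles can be read from the denominator factors: s = -2 ± 6j, -5, -1.
Since all poles lie strictly in the left half-plane, the system is stable.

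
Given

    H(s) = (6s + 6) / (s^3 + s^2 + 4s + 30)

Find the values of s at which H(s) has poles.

s = 1 ± 3j, -3

The poles are the roots of the denominator s^3 + s^2 + 4s + 30 = 0.
Trying s = -3: the polynomial evaluates to 0, so (s + 3) is a factor.
Dividing out leaves s^2 - 2s + 10 = 0.
The quadratic formula then gives s = 1 ± 3j.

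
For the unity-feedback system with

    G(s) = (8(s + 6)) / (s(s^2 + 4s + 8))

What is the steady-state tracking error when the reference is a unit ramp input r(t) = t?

G(s) has one pole at the origin.
This is a Type 1 system. Kv = lim_{s→0} s·G(s) = 48/8 = 6.
e_ss = 1/Kv = 1/(6) = 1/6 ≈ 0.1667.

e_ss = 0.1667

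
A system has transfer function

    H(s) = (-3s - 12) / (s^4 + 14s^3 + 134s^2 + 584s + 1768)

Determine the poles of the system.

The poles are the roots of the denominator s^4 + 14s^3 + 134s^2 + 584s + 1768 = 0.
No real roots exist; factor into two real quadratics: (s^2 + 8s + 52)(s^2 + 6s + 34) = 0.
Each quadratic gives a conjugate pair via the quadratic formula.

s = -4 + 6j, -4 - 6j, -3 + 5j, -3 - 5j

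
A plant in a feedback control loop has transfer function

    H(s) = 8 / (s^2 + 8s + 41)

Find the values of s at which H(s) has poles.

s = -4 + 5j, -4 - 5j

The poles are the roots of the denominator s^2 + 8s + 41 = 0.
Using the quadratic formula: s = (-8 ± √(-100))/2 = -4 ± 5j.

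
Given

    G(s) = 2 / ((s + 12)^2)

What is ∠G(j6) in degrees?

∠G(j6) ≈ -53.13°

At s = j6: numerator = 2, denominator = 108 + j144.
∠G = ∠num − ∠den = 0° − (53.130°) = -53.13°.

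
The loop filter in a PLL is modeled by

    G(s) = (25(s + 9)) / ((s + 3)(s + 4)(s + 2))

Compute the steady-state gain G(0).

At s = 0 each factor (s + a) contributes a and each (s^2 + bs + c) contributes c.
G(0) = 25·(9) / ((3) · (4) · (2)) = 225/24 = 75/8.

G(0) = 75/8 ≈ 9.375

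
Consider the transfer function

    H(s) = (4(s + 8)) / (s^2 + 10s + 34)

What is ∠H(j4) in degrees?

∠H(j4) ≈ -39.21°

At s = j4: numerator = 32 + j16, denominator = 18 + j40.
∠H = ∠num − ∠den = 26.565° − (65.772°) = -39.21°.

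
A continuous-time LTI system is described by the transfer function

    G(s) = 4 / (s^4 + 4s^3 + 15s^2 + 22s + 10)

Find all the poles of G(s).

The poles are the roots of the denominator s^4 + 4s^3 + 15s^2 + 22s + 10 = 0.
Trying s = -1: the polynomial evaluates to 0, so (s + 1) is a factor.
Dividing out leaves s^3 + 3s^2 + 12s + 10 = 0.
This factors further as (s + 1)(s^2 + 2s + 10) = 0.

s = -1, -1, -1 + 3j, -1 - 3j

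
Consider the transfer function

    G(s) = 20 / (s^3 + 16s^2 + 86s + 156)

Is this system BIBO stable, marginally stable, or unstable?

The denominator s^3 + 16s^2 + 86s + 156 factors as (s + 6)(s^2 + 10s + 26), giving poles at s = -6, -5 ± j.
Since all poles lie strictly in the left half-plane, the system is stable.

stable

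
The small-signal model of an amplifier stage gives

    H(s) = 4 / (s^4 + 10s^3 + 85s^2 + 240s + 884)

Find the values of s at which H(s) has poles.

The poles are the roots of the denominator s^4 + 10s^3 + 85s^2 + 240s + 884 = 0.
No real roots exist; factor into two real quadratics: (s^2 + 8s + 52)(s^2 + 2s + 17) = 0.
Each quadratic gives a conjugate pair via the quadratic formula.

s = -4 ± 6j, -1 ± 4j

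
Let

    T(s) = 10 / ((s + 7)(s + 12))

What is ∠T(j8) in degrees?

At s = j8: numerator = 10, denominator = 20 + j152.
∠T = ∠num − ∠den = 0° − (82.504°) = -82.50°.

∠T(j8) ≈ -82.50°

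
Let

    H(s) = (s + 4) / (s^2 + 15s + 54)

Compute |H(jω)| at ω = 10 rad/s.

Substitute s = j10: numerator = 4 + j10, denominator = -46 + j150.
|H(j10)| = |4 + j10| / |-46 + j150| = 10.770 / 156.89 ≈ 0.06865.

|H(j10)| ≈ 0.06865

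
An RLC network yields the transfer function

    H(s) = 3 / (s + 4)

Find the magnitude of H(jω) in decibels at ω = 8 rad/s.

|H(j8)|_dB ≈ -9.49 dB

Substitute s = j8: numerator = 3, denominator = 4 + j8.
|H(j8)| = |3| / |4 + j8| = 3 / 8.9443 ≈ 0.3354.
In decibels: 20·log₁₀(0.3354) ≈ -9.49 dB.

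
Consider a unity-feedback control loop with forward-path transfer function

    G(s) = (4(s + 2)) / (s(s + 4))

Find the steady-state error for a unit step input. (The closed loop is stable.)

e_ss = 0

G(s) has one pole at the origin.
This is a Type 1 system; for a step input the steady-state error is zero.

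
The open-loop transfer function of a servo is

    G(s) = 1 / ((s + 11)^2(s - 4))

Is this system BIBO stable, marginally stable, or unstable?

The poles can be read from the denominator factors: s = -11, -11, 4.
Since the pole(s) at s = 4 lie in the right half-plane, the system is unstable.

unstable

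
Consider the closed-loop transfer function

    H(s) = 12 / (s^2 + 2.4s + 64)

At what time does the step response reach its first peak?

Comparing s^2 + 2.4s + 64 to s^2 + 2ζωₙs + ωₙ²: ωₙ = 8 rad/s and ζ = 2.4/(2·8) = 0.15.
ζωₙ = 2.4/2 = 1.2, so ω_d = ωₙ√(1−ζ²) = √(ωₙ² − (ζωₙ)²) = √(64 − 1.2²) = √62.56 ≈ 7.909 rad/s.
t_p = π/ω_d = π/7.909 ≈ 0.3972 s.

t_p ≈ 0.3972 s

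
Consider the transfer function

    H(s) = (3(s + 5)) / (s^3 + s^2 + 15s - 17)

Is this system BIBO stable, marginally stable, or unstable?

unstable

The denominator s^3 + s^2 + 15s - 17 factors as (s^2 + 2s + 17)(s - 1), giving poles at s = -1 ± 4j, 1.
Since the pole(s) at s = 1 lie in the right half-plane, the system is unstable.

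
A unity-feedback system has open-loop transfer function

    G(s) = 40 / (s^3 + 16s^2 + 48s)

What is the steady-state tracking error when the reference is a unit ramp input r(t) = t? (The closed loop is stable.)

G(s) has one pole at the origin.
This is a Type 1 system. Kv = lim_{s→0} s·G(s) = 40/48 = 5/6.
e_ss = 1/Kv = 1/(5/6) = 6/5 ≈ 1.200.

e_ss = 1.200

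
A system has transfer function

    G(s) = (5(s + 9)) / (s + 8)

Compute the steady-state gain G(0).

Set s = 0: G(0) = (45) / (8) = 45/8.

G(0) = 45/8 ≈ 5.625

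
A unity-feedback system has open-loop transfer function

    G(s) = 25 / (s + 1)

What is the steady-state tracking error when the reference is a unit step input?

G(s) has no poles at the origin.
This is a Type 0 system. Kp = lim_{s→0} G(s) = 25/1.
e_ss = 1/(1 + Kp) = 1/(1 + 25) = 1/26 ≈ 0.03846.

e_ss = 0.03846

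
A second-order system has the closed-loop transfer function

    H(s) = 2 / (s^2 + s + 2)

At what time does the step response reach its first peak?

t_p ≈ 2.375 s

Comparing s^2 + s + 2 to s^2 + 2ζωₙs + ωₙ²: ωₙ = √2 ≈ 1.414 rad/s and ζ = 1/(2·√2) ≈ 0.3536.
ζωₙ = 1/2 = 0.5, so ω_d = ωₙ√(1−ζ²) = √(ωₙ² − (ζωₙ)²) = √(2 − 0.5²) = √1.75 ≈ 1.323 rad/s.
t_p = π/ω_d = π/1.323 ≈ 2.375 s.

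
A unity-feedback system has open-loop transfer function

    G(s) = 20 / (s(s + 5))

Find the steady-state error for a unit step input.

G(s) has one pole at the origin.
This is a Type 1 system; for a step input the steady-state error is zero.

e_ss = 0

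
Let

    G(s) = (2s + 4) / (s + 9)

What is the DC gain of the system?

Set s = 0: G(0) = (4) / (9) = 4/9.

G(0) = 4/9 ≈ 0.4444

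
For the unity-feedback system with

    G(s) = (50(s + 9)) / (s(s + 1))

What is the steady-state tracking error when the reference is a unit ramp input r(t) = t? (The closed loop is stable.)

G(s) has one pole at the origin.
This is a Type 1 system. Kv = lim_{s→0} s·G(s) = 450/1.
e_ss = 1/Kv = 1/(450) = 1/450 ≈ 0.002222.

e_ss = 0.002222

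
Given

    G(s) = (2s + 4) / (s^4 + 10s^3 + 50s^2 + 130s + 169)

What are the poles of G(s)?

The poles are the roots of the denominator s^4 + 10s^3 + 50s^2 + 130s + 169 = 0.
No real roots exist; factor into two real quadratics: (s^2 + 6s + 13)(s^2 + 4s + 13) = 0.
Each quadratic gives a conjugate pair via the quadratic formula.

s = -3 ± 2j, -2 ± 3j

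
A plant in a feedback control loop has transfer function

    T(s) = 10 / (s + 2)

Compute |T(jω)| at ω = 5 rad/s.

|T(j5)| ≈ 1.857

Substitute s = j5: numerator = 10, denominator = 2 + j5.
|T(j5)| = |10| / |2 + j5| = 10 / 5.3852 ≈ 1.857.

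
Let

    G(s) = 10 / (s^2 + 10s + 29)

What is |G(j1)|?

|G(j1)| ≈ 0.3363

Substitute s = j1: numerator = 10, denominator = 28 + j10.
|G(j1)| = |10| / |28 + j10| = 10 / 29.732 ≈ 0.3363.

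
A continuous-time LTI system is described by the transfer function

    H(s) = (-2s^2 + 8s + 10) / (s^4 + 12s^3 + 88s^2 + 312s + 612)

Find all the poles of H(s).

s = -3 + 3j, -3 - 3j, -3 + 5j, -3 - 5j

The poles are the roots of the denominator s^4 + 12s^3 + 88s^2 + 312s + 612 = 0.
No real roots exist; factor into two real quadratics: (s^2 + 6s + 18)(s^2 + 6s + 34) = 0.
Each quadratic gives a conjugate pair via the quadratic formula.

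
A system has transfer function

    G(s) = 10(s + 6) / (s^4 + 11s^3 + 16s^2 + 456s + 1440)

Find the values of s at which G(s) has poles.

The poles are the roots of the denominator s^4 + 11s^3 + 16s^2 + 456s + 1440 = 0.
Trying s = -3: the polynomial evaluates to 0, so (s + 3) is a factor.
Dividing out leaves s^3 + 8s^2 - 8s + 480 = 0.
This factors further as (s^2 - 4s + 40)(s + 12) = 0.

s = 2 ± 6j, -3, -12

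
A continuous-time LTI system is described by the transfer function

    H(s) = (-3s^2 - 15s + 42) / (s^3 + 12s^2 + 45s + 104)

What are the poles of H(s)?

s = -2 + 3j, -2 - 3j, -8

The poles are the roots of the denominator s^3 + 12s^2 + 45s + 104 = 0.
Trying s = -8: the polynomial evaluates to 0, so (s + 8) is a factor.
Dividing out leaves s^2 + 4s + 13 = 0.
The quadratic formula then gives s = -2 ± 3j.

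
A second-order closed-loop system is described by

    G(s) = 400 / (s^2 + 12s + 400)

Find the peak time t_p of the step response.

t_p ≈ 0.1647 s

Comparing s^2 + 12s + 400 to s^2 + 2ζωₙs + ωₙ²: ωₙ = 20 rad/s and ζ = 12/(2·20) = 0.3.
ζωₙ = 12/2 = 6, so ω_d = ωₙ√(1−ζ²) = √(ωₙ² − (ζωₙ)²) = √(400 − 6²) = √364 ≈ 19.08 rad/s.
t_p = π/ω_d = π/19.08 ≈ 0.1647 s.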